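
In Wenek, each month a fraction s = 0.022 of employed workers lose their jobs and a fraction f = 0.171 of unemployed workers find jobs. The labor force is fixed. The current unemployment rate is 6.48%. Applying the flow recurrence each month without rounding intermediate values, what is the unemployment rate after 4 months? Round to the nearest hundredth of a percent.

With a fixed labor force, u_{t+1} = u_t + s·(1−u_t) − f·u_t = u_t·(1−s−f) + s.
Here 1−s−f = 0.807 and s = 0.022.
u_1 = 0.064800 × 0.807 + 0.022 = 0.074294.
u_2 = 0.074294 × 0.807 + 0.022 = 0.081955.
u_3 = 0.081955 × 0.807 + 0.022 = 0.088138.
u_4 = 0.088138 × 0.807 + 0.022 = 0.093127.

Unemployment rate after four months ≈ 9.31%.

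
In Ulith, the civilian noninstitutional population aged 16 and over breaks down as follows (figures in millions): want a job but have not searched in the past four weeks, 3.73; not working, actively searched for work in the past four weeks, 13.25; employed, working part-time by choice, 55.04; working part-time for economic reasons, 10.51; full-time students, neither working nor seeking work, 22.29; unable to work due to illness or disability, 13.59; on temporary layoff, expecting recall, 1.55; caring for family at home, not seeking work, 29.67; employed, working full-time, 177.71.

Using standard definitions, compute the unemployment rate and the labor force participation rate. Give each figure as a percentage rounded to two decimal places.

Employed = 55.04 + 10.51 + 177.71 = 243.26 million (anyone who worked, including part-time for economic reasons, counts as employed).
Unemployed = 13.25 + 1.55 = 14.80 million (jobless and actively searching, or on temporary layoff).
Labor force = 243.26 + 14.80 = 258.06 million.
Not in labor force = 3.73 + 22.29 + 13.59 + 29.67 = 69.28 million (those not working and not actively searching are outside the labor force — including those who want a job but have given up searching).
Civilian working-age population = 258.06 + 69.28 = 327.34 million.
Unemployment rate = 14.80 / 258.06 = 5.74%.
Labor force participation rate = 258.06 / 327.34 = 78.84%.

Unemployment rate ≈ 5.74%; labor force participation rate ≈ 78.84%.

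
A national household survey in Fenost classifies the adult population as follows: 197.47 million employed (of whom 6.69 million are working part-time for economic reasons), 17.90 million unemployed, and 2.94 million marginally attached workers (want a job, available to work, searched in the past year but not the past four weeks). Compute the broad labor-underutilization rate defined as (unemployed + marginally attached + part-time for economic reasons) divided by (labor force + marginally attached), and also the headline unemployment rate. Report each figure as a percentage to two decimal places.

Labor force = 197.47 + 17.90 = 215.37 million.
Numerator = 17.90 + 2.94 + 6.69 = 27.53 million.
Denominator = 215.37 + 2.94 = 218.31 million.
Broad rate = 27.53 / 218.31 = 12.61%.
Headline unemployment rate = 17.90 / 215.37 = 8.31%.

Broad underutilization rate ≈ 12.61%; headline unemployment rate ≈ 8.31%.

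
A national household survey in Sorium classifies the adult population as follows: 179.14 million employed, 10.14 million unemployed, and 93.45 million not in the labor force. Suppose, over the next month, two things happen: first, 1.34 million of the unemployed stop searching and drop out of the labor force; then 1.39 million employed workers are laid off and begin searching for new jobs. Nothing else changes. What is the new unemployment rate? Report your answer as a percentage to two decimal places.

Initially, labor force = 179.14 + 10.14 = 189.28 million, so u = 10.14/189.28 = 5.36%.
After the first change, unemployed and labor force both fall by 1.34 → E = 179.14, U = 8.80, labor force = 187.94 million.
After the second change, employed falls and unemployed rises by 1.39; labor force unchanged → E = 177.75, U = 10.19, labor force = 187.94 million.
New unemployment rate = 10.19 / 187.94 = 5.42%.

New unemployment rate ≈ 5.42%.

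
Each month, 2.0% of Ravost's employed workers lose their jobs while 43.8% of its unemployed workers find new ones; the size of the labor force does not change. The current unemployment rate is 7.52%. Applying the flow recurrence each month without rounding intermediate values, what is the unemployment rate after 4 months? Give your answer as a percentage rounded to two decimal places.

Unemployment rate after four months ≈ 4.64%.

With a fixed labor force, u_{t+1} = u_t + s·(1−u_t) − f·u_t = u_t·(1−s−f) + s.
Here 1−s−f = 0.542 and s = 0.020.
u_1 = 0.075200 × 0.542 + 0.020 = 0.060758.
u_2 = 0.060758 × 0.542 + 0.020 = 0.052931.
u_3 = 0.052931 × 0.542 + 0.020 = 0.048689.
u_4 = 0.048689 × 0.542 + 0.020 = 0.046389.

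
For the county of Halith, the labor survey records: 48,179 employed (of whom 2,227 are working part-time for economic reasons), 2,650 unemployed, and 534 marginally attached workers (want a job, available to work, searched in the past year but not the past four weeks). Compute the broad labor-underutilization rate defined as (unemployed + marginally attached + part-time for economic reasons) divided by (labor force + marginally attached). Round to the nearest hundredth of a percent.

Labor force = 48,179 + 2,650 = 50,829.
Numerator = 2,650 + 534 + 2,227 = 5,411.
Denominator = 50,829 + 534 = 51,363.
Broad rate = 5,411 / 51,363 = 10.53%.

Broad underutilization rate ≈ 10.53%.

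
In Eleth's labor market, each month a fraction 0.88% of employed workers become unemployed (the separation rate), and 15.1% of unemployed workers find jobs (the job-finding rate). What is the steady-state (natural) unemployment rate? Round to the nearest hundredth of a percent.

Steady-state unemployment rate ≈ 5.51%.

At steady state the flows balance: s·E = f·U, so U/(E+U) = s/(s+f).
u* = 0.88 / (0.88 + 15.1) = 0.88 / 15.98 = 5.51%.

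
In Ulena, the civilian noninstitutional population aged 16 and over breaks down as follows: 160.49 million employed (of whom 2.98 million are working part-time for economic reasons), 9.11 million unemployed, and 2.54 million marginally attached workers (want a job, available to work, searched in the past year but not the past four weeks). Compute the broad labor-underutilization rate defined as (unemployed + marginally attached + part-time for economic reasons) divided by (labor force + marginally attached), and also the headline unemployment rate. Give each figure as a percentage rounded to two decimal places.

Broad underutilization rate ≈ 8.50%; headline unemployment rate ≈ 5.37%.

Labor force = 160.49 + 9.11 = 169.60 million.
Numerator = 9.11 + 2.54 + 2.98 = 14.63 million.
Denominator = 169.60 + 2.54 = 172.14 million.
Broad rate = 14.63 / 172.14 = 8.50%.
Headline unemployment rate = 9.11 / 169.60 = 5.37%.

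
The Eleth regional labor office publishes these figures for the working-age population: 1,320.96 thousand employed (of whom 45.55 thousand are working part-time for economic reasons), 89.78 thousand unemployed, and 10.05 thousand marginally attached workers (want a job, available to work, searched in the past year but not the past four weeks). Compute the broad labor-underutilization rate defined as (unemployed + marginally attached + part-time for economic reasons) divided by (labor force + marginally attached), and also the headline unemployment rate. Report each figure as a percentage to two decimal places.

Labor force = 1,320.96 + 89.78 = 1,410.74 thousand.
Numerator = 89.78 + 10.05 + 45.55 = 145.38 thousand.
Denominator = 1,410.74 + 10.05 = 1,420.79 thousand.
Broad rate = 145.38 / 1,420.79 = 10.23%.
Headline unemployment rate = 89.78 / 1,410.74 = 6.36%.

Broad underutilization rate ≈ 10.23%; headline unemployment rate ≈ 6.36%.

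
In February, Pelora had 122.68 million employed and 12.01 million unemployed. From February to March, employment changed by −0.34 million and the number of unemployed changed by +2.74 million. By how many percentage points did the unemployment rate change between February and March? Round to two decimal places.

The unemployment rate changed by +1.84 percentage points.

February: labor force = 122.68 + 12.01 = 134.69; u = 12.01/134.69 = 8.92%.
March: labor force = 122.34 + 14.75 = 137.09; u = 14.75/137.09 = 10.76%.
Change = 10.76% − 8.92% = +1.84 pp.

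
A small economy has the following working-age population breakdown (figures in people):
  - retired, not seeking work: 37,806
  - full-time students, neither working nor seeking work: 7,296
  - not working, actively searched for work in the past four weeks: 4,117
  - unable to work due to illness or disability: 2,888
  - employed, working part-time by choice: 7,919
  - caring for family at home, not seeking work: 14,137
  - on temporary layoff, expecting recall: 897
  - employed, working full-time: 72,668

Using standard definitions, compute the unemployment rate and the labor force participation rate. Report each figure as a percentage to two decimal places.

Employed = 7,919 + 72,668 = 80,587.
Unemployed = 4,117 + 897 = 5,014 (jobless and actively searching, or on temporary layoff).
Labor force = 80,587 + 5,014 = 85,601.
Not in labor force = 37,806 + 7,296 + 2,888 + 14,137 = 62,127 (those not working and not actively searching are outside the labor force).
Civilian working-age population = 85,601 + 62,127 = 147,728.
Unemployment rate = 5,014 / 85,601 = 5.86%.
Labor force participation rate = 85,601 / 147,728 = 57.95%.

Unemployment rate ≈ 5.86%; labor force participation rate ≈ 57.95%.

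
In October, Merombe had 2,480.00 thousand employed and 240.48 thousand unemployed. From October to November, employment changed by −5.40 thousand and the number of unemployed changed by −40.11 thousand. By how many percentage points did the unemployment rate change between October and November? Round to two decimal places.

The unemployment rate changed by −1.35 percentage points.

October: labor force = 2,480.00 + 240.48 = 2,720.48; u = 240.48/2,720.48 = 8.84%.
November: labor force = 2,474.60 + 200.37 = 2,674.97; u = 200.37/2,674.97 = 7.49%.
Change = 7.49% − 8.84% = −1.35 pp.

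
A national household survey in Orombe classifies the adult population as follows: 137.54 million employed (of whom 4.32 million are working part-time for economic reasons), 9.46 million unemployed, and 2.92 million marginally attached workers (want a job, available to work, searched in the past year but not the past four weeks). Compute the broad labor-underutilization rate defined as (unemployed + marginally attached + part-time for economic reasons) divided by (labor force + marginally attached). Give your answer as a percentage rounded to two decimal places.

Broad underutilization rate ≈ 11.14%.

Labor force = 137.54 + 9.46 = 147.00 million.
Numerator = 9.46 + 2.92 + 4.32 = 16.70 million.
Denominator = 147.00 + 2.92 = 149.92 million.
Broad rate = 16.70 / 149.92 = 11.14%.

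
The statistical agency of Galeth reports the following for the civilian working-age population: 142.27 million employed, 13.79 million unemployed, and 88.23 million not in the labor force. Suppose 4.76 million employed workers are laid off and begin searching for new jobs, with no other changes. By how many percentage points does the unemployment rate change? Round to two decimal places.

The unemployment rate changes by +3.05 percentage points.

Initially, labor force = 142.27 + 13.79 = 156.06 million, so u = 13.79/156.06 = 8.84%.
After the change, employed falls and unemployed rises by 4.76; labor force unchanged → E = 137.51, U = 18.55, labor force = 156.06 million.
New unemployment rate = 18.55 / 156.06 = 11.89%.
Change = 11.89% − 8.84% = +3.05 percentage points.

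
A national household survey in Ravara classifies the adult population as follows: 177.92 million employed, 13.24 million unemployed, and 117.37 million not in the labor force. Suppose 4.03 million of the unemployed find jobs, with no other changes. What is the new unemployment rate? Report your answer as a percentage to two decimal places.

Initially, labor force = 177.92 + 13.24 = 191.16 million, so u = 13.24/191.16 = 6.93%.
After the change, unemployed falls and employed rises by 4.03; labor force unchanged → E = 181.95, U = 9.21, labor force = 191.16 million.
New unemployment rate = 9.21 / 191.16 = 4.82%.

New unemployment rate ≈ 4.82%.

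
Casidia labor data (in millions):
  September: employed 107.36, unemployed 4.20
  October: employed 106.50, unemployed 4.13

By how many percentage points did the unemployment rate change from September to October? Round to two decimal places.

September: labor force = 107.36 + 4.20 = 111.56; u = 4.20/111.56 = 3.76%.
October: labor force = 106.50 + 4.13 = 110.63; u = 4.13/110.63 = 3.73%.
Change = 3.73% − 3.76% = −0.03 pp.

The unemployment rate changed by −0.03 percentage points.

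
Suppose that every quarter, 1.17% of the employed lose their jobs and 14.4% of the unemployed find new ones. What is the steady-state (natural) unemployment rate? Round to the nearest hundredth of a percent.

At steady state the flows balance: s·E = f·U, so U/(E+U) = s/(s+f).
u* = 1.17 / (1.17 + 14.4) = 1.17 / 15.57 = 7.51%.

Steady-state unemployment rate ≈ 7.51%.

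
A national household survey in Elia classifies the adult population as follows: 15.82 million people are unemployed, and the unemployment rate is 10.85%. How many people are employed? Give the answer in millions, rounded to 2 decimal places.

Labor force = U / u = 15.82 / 0.1085 ≈ 145.81 million.
Employed = labor force − unemployed = 145.81 − 15.82 = 129.99 million.

About 129.99 million are employed.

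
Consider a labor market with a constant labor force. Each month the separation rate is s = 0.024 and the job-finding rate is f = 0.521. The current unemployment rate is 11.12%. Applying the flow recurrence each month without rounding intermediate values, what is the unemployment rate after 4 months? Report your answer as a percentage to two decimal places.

With a fixed labor force, u_{t+1} = u_t + s·(1−u_t) − f·u_t = u_t·(1−s−f) + s.
Here 1−s−f = 0.455 and s = 0.024.
u_1 = 0.111200 × 0.455 + 0.024 = 0.074596.
u_2 = 0.074596 × 0.455 + 0.024 = 0.057941.
u_3 = 0.057941 × 0.455 + 0.024 = 0.050363.
u_4 = 0.050363 × 0.455 + 0.024 = 0.046915.

Unemployment rate after four months ≈ 4.69%.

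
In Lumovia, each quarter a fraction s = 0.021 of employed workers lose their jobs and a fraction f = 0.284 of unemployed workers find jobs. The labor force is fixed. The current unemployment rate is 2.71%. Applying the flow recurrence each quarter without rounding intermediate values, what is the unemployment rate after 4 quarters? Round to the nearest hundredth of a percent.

Unemployment rate after four quarters ≈ 5.91%.

With a fixed labor force, u_{t+1} = u_t + s·(1−u_t) − f·u_t = u_t·(1−s−f) + s.
Here 1−s−f = 0.695 and s = 0.021.
u_1 = 0.027100 × 0.695 + 0.021 = 0.039834.
u_2 = 0.039834 × 0.695 + 0.021 = 0.048685.
u_3 = 0.048685 × 0.695 + 0.021 = 0.054836.
u_4 = 0.054836 × 0.695 + 0.021 = 0.059111.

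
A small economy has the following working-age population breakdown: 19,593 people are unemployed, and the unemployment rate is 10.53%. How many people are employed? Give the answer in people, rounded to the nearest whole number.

About 166,475 are employed.

Labor force = U / u = 19,593 / 0.1053 ≈ 186,068.
Employed = labor force − unemployed = 186,068 − 19,593 = 166,475.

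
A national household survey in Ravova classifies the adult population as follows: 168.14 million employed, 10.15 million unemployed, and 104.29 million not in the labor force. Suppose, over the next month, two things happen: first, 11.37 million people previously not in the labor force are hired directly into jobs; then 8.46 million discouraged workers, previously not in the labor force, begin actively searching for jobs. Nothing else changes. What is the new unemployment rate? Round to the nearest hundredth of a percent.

Initially, labor force = 168.14 + 10.15 = 178.29 million, so u = 10.15/178.29 = 5.69%.
After the first change, employed and labor force both rise by 11.37; unemployed unchanged → E = 179.51, U = 10.15, labor force = 189.66 million.
After the second change, unemployed and labor force both rise by 8.46 → E = 179.51, U = 18.61, labor force = 198.12 million.
New unemployment rate = 18.61 / 198.12 = 9.39%.

New unemployment rate ≈ 9.39%.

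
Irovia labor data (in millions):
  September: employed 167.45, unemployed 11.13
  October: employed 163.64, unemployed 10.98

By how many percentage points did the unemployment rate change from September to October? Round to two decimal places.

September: labor force = 167.45 + 11.13 = 178.58; u = 11.13/178.58 = 6.23%.
October: labor force = 163.64 + 10.98 = 174.62; u = 10.98/174.62 = 6.29%.
Change = 6.29% − 6.23% = +0.06 pp.

The unemployment rate changed by +0.06 percentage points.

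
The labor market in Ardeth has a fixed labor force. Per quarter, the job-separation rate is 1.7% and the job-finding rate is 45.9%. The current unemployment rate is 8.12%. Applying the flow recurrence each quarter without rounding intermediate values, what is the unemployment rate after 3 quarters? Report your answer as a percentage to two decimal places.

With a fixed labor force, u_{t+1} = u_t + s·(1−u_t) − f·u_t = u_t·(1−s−f) + s.
Here 1−s−f = 0.524 and s = 0.017.
u_1 = 0.081200 × 0.524 + 0.017 = 0.059549.
u_2 = 0.059549 × 0.524 + 0.017 = 0.048204.
u_3 = 0.048204 × 0.524 + 0.017 = 0.042259.

Unemployment rate after three quarters ≈ 4.23%.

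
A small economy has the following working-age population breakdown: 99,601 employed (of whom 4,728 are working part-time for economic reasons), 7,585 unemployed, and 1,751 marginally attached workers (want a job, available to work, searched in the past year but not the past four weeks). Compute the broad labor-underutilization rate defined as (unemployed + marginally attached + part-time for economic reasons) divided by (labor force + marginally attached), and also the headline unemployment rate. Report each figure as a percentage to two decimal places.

Labor force = 99,601 + 7,585 = 107,186.
Numerator = 7,585 + 1,751 + 4,728 = 14,064.
Denominator = 107,186 + 1,751 = 108,937.
Broad rate = 14,064 / 108,937 = 12.91%.
Headline unemployment rate = 7,585 / 107,186 = 7.08%.

Broad underutilization rate ≈ 12.91%; headline unemployment rate ≈ 7.08%.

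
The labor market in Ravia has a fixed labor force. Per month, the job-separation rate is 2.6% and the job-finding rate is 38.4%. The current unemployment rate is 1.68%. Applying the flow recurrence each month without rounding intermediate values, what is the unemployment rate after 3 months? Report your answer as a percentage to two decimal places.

Unemployment rate after three months ≈ 5.38%.

With a fixed labor force, u_{t+1} = u_t + s·(1−u_t) − f·u_t = u_t·(1−s−f) + s.
Here 1−s−f = 0.590 and s = 0.026.
u_1 = 0.016800 × 0.590 + 0.026 = 0.035912.
u_2 = 0.035912 × 0.590 + 0.026 = 0.047188.
u_3 = 0.047188 × 0.590 + 0.026 = 0.053841.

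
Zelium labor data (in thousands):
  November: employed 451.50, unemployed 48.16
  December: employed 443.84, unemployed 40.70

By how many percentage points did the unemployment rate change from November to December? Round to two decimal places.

The unemployment rate changed by −1.24 percentage points.

November: labor force = 451.50 + 48.16 = 499.66; u = 48.16/499.66 = 9.64%.
December: labor force = 443.84 + 40.70 = 484.54; u = 40.70/484.54 = 8.40%.
Change = 8.40% − 9.64% = −1.24 pp.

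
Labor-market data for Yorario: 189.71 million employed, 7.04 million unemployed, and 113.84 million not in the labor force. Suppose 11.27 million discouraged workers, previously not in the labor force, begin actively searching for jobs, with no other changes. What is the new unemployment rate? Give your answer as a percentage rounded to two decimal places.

Initially, labor force = 189.71 + 7.04 = 196.75 million, so u = 7.04/196.75 = 3.58%.
After the change, unemployed and labor force both rise by 11.27 → E = 189.71, U = 18.31, labor force = 208.02 million.
New unemployment rate = 18.31 / 208.02 = 8.80%.

New unemployment rate ≈ 8.80%.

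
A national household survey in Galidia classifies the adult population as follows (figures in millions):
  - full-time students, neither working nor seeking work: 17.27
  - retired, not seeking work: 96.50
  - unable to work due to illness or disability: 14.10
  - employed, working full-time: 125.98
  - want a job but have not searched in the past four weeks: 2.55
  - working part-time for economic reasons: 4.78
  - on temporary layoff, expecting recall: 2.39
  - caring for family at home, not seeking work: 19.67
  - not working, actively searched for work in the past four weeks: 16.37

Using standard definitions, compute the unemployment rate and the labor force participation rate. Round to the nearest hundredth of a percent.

Unemployment rate ≈ 12.55%; labor force participation rate ≈ 49.90%.

Employed = 125.98 + 4.78 = 130.76 million (anyone who worked, including part-time for economic reasons, counts as employed).
Unemployed = 2.39 + 16.37 = 18.76 million (jobless and actively searching, or on temporary layoff).
Labor force = 130.76 + 18.76 = 149.52 million.
Not in labor force = 17.27 + 96.50 + 14.10 + 2.55 + 19.67 = 150.09 million (those not working and not actively searching are outside the labor force — including those who want a job but have given up searching).
Civilian working-age population = 149.52 + 150.09 = 299.61 million.
Unemployment rate = 18.76 / 149.52 = 12.55%.
Labor force participation rate = 149.52 / 299.61 = 49.90%.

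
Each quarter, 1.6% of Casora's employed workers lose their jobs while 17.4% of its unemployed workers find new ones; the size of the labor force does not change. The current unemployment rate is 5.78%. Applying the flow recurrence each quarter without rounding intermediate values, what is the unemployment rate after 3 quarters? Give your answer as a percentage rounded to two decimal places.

Unemployment rate after three quarters ≈ 7.02%.

With a fixed labor force, u_{t+1} = u_t + s·(1−u_t) − f·u_t = u_t·(1−s−f) + s.
Here 1−s−f = 0.810 and s = 0.016.
u_1 = 0.057800 × 0.810 + 0.016 = 0.062818.
u_2 = 0.062818 × 0.810 + 0.016 = 0.066883.
u_3 = 0.066883 × 0.810 + 0.016 = 0.070175.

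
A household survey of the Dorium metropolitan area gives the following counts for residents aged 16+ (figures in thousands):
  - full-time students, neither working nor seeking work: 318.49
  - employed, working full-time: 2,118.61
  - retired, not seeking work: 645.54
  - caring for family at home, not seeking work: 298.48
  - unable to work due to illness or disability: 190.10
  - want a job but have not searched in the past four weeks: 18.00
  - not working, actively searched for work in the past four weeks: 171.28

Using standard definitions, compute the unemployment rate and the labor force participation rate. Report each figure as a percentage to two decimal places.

Employed = 2,118.61 thousand.
Unemployed = 171.28 thousand.
Labor force = 2,118.61 + 171.28 = 2,289.89 thousand.
Not in labor force = 318.49 + 645.54 + 298.48 + 190.10 + 18.00 = 1,470.61 thousand (those not working and not actively searching are outside the labor force — including those who want a job but have given up searching).
Civilian working-age population = 2,289.89 + 1,470.61 = 3,760.50 thousand.
Unemployment rate = 171.28 / 2,289.89 = 7.48%.
Labor force participation rate = 2,289.89 / 3,760.50 = 60.89%.

Unemployment rate ≈ 7.48%; labor force participation rate ≈ 60.89%.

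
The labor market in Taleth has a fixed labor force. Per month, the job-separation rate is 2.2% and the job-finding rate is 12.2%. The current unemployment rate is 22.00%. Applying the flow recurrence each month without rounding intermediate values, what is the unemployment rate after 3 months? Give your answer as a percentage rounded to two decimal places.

Unemployment rate after three months ≈ 19.49%.

With a fixed labor force, u_{t+1} = u_t + s·(1−u_t) − f·u_t = u_t·(1−s−f) + s.
Here 1−s−f = 0.856 and s = 0.022.
u_1 = 0.220000 × 0.856 + 0.022 = 0.210320.
u_2 = 0.210320 × 0.856 + 0.022 = 0.202034.
u_3 = 0.202034 × 0.856 + 0.022 = 0.194941.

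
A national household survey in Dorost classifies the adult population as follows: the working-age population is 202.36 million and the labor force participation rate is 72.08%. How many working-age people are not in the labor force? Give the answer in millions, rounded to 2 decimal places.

About 56.50 million are not in the labor force.

Share not in the labor force = 1 − 0.7208 = 0.2792.
Not in labor force = 0.2792 × 202.36 ≈ 56.50 million.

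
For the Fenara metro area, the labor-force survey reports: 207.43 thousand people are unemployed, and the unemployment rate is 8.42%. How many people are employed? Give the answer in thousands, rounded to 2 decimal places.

Labor force = U / u = 207.43 / 0.0842 ≈ 2,463.54 thousand.
Employed = labor force − unemployed = 2,463.54 − 207.43 = 2,256.11 thousand.

About 2,256.11 thousand are employed.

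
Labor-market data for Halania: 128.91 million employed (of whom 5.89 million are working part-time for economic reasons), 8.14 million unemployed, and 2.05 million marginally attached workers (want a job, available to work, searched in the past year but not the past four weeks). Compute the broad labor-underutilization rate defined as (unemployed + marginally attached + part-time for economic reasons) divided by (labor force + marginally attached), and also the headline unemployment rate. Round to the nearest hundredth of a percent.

Broad underutilization rate ≈ 11.56%; headline unemployment rate ≈ 5.94%.

Labor force = 128.91 + 8.14 = 137.05 million.
Numerator = 8.14 + 2.05 + 5.89 = 16.08 million.
Denominator = 137.05 + 2.05 = 139.10 million.
Broad rate = 16.08 / 139.10 = 11.56%.
Headline unemployment rate = 8.14 / 137.05 = 5.94%.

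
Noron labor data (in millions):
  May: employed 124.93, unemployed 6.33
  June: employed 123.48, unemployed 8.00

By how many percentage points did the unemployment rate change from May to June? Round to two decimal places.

The unemployment rate changed by +1.26 percentage points.

May: labor force = 124.93 + 6.33 = 131.26; u = 6.33/131.26 = 4.82%.
June: labor force = 123.48 + 8.00 = 131.48; u = 8.00/131.48 = 6.08%.
Change = 6.08% − 4.82% = +1.26 pp.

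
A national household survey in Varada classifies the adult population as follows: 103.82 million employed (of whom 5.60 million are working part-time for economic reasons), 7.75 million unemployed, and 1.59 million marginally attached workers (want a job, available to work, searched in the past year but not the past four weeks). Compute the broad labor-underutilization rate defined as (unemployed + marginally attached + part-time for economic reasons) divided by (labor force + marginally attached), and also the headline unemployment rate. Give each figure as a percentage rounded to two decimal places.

Labor force = 103.82 + 7.75 = 111.57 million.
Numerator = 7.75 + 1.59 + 5.60 = 14.94 million.
Denominator = 111.57 + 1.59 = 113.16 million.
Broad rate = 14.94 / 113.16 = 13.20%.
Headline unemployment rate = 7.75 / 111.57 = 6.95%.

Broad underutilization rate ≈ 13.20%; headline unemployment rate ≈ 6.95%.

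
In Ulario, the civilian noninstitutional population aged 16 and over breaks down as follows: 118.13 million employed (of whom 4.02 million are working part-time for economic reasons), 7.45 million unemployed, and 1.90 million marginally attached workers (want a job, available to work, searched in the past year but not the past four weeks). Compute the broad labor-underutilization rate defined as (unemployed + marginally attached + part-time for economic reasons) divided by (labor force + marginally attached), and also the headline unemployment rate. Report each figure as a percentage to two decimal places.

Broad underutilization rate ≈ 10.49%; headline unemployment rate ≈ 5.93%.

Labor force = 118.13 + 7.45 = 125.58 million.
Numerator = 7.45 + 1.90 + 4.02 = 13.37 million.
Denominator = 125.58 + 1.90 = 127.48 million.
Broad rate = 13.37 / 127.48 = 10.49%.
Headline unemployment rate = 7.45 / 125.58 = 5.93%.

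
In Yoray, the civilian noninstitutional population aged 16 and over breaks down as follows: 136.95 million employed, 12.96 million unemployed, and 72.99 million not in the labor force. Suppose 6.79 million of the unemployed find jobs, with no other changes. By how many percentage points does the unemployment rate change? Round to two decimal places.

Initially, labor force = 136.95 + 12.96 = 149.91 million, so u = 12.96/149.91 = 8.65%.
After the change, unemployed falls and employed rises by 6.79; labor force unchanged → E = 143.74, U = 6.17, labor force = 149.91 million.
New unemployment rate = 6.17 / 149.91 = 4.12%.
Change = 4.12% − 8.65% = −4.53 percentage points.

The unemployment rate changes by −4.53 percentage points.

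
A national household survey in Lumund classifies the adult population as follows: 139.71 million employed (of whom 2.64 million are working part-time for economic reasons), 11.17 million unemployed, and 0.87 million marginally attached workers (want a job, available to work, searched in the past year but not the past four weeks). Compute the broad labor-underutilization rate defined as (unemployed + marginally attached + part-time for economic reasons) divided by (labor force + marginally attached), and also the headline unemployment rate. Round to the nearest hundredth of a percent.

Broad underutilization rate ≈ 9.67%; headline unemployment rate ≈ 7.40%.

Labor force = 139.71 + 11.17 = 150.88 million.
Numerator = 11.17 + 0.87 + 2.64 = 14.68 million.
Denominator = 150.88 + 0.87 = 151.75 million.
Broad rate = 14.68 / 151.75 = 9.67%.
Headline unemployment rate = 11.17 / 150.88 = 7.40%.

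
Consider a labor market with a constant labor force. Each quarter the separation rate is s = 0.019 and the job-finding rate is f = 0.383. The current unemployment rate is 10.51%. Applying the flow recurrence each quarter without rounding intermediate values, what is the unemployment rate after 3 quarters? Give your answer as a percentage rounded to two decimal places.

Unemployment rate after three quarters ≈ 5.96%.

With a fixed labor force, u_{t+1} = u_t + s·(1−u_t) − f·u_t = u_t·(1−s−f) + s.
Here 1−s−f = 0.598 and s = 0.019.
u_1 = 0.105100 × 0.598 + 0.019 = 0.081850.
u_2 = 0.081850 × 0.598 + 0.019 = 0.067946.
u_3 = 0.067946 × 0.598 + 0.019 = 0.059632.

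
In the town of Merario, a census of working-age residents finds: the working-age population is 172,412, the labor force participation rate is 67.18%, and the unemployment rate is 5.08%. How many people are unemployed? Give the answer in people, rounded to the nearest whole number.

Labor force = 0.6718 × 172,412 = 115,826.
Unemployed = 0.0508 × 115,826 ≈ 5,884.

About 5,884 are unemployed.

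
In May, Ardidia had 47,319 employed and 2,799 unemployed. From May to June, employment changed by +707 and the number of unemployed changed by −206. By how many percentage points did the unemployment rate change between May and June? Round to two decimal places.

May: labor force = 47,319 + 2,799 = 50,118; u = 2,799/50,118 = 5.58%.
June: labor force = 48,026 + 2,593 = 50,619; u = 2,593/50,619 = 5.12%.
Change = 5.12% − 5.58% = −0.46 pp.

The unemployment rate changed by −0.46 percentage points.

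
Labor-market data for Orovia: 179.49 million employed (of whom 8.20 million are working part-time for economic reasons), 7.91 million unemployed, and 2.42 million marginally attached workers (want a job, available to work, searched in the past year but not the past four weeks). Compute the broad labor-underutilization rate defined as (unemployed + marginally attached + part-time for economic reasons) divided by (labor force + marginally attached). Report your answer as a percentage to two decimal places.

Labor force = 179.49 + 7.91 = 187.40 million.
Numerator = 7.91 + 2.42 + 8.20 = 18.53 million.
Denominator = 187.40 + 2.42 = 189.82 million.
Broad rate = 18.53 / 189.82 = 9.76%.

Broad underutilization rate ≈ 9.76%.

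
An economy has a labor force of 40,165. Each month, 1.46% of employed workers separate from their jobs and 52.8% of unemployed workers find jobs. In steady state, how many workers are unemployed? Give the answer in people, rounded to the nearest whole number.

About 1,081 are unemployed in steady state.

Steady-state unemployment rate u* = s/(s+f) = 1.46/(1.46+52.8) = 0.026907.
Unemployed = u* × labor force = 0.026907 × 40,165 ≈ 1,081.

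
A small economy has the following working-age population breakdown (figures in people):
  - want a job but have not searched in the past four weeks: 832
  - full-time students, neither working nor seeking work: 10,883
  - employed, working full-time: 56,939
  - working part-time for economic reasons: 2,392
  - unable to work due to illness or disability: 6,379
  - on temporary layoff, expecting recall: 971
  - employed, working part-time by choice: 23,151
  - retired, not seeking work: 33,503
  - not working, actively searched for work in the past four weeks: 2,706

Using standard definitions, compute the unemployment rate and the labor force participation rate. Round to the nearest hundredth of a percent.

Unemployment rate ≈ 4.27%; labor force participation rate ≈ 62.54%.

Employed = 56,939 + 2,392 + 23,151 = 82,482 (anyone who worked, including part-time for economic reasons, counts as employed).
Unemployed = 971 + 2,706 = 3,677 (jobless and actively searching, or on temporary layoff).
Labor force = 82,482 + 3,677 = 86,159.
Not in labor force = 832 + 10,883 + 6,379 + 33,503 = 51,597 (those not working and not actively searching are outside the labor force — including those who want a job but have given up searching).
Civilian working-age population = 86,159 + 51,597 = 137,756.
Unemployment rate = 3,677 / 86,159 = 4.27%.
Labor force participation rate = 86,159 / 137,756 = 62.54%.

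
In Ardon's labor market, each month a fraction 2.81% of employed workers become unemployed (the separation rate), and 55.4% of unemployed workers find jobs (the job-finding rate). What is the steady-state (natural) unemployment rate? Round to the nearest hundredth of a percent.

At steady state the flows balance: s·E = f·U, so U/(E+U) = s/(s+f).
u* = 2.81 / (2.81 + 55.4) = 2.81 / 58.21 = 4.83%.

Steady-state unemployment rate ≈ 4.83%.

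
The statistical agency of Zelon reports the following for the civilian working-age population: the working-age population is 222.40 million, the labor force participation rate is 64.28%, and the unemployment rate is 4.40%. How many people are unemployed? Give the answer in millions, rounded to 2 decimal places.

About 6.29 million are unemployed.

Labor force = 0.6428 × 222.40 = 142.96 million.
Unemployed = 0.0440 × 142.96 ≈ 6.29 million.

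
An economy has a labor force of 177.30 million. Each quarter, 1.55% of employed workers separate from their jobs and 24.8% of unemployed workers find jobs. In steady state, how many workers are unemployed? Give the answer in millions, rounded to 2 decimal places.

About 10.43 million are unemployed in steady state.

Steady-state unemployment rate u* = s/(s+f) = 1.55/(1.55+24.8) = 0.058824.
Unemployed = u* × labor force = 0.058824 × 177.30 ≈ 10.43 million.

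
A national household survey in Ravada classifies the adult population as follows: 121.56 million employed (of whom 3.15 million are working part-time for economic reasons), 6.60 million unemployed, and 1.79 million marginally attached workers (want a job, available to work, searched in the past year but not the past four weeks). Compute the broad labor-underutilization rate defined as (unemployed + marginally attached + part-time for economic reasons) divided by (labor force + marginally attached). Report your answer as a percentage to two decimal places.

Broad underutilization rate ≈ 8.88%.

Labor force = 121.56 + 6.60 = 128.16 million.
Numerator = 6.60 + 1.79 + 3.15 = 11.54 million.
Denominator = 128.16 + 1.79 = 129.95 million.
Broad rate = 11.54 / 129.95 = 8.88%.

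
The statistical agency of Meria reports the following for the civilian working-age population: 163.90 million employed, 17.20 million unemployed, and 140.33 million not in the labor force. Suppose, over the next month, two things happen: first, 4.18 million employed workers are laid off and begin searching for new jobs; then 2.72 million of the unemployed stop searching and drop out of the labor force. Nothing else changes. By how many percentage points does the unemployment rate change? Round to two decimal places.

The unemployment rate changes by +0.96 percentage points.

Initially, labor force = 163.90 + 17.20 = 181.10 million, so u = 17.20/181.10 = 9.50%.
After the first change, employed falls and unemployed rises by 4.18; labor force unchanged → E = 159.72, U = 21.38, labor force = 181.10 million.
After the second change, unemployed and labor force both fall by 2.72 → E = 159.72, U = 18.66, labor force = 178.38 million.
New unemployment rate = 18.66 / 178.38 = 10.46%.
Change = 10.46% − 9.50% = +0.96 percentage points.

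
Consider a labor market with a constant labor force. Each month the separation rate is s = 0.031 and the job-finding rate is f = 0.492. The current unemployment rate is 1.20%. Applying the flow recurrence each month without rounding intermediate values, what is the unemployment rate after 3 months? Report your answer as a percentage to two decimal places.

With a fixed labor force, u_{t+1} = u_t + s·(1−u_t) − f·u_t = u_t·(1−s−f) + s.
Here 1−s−f = 0.477 and s = 0.031.
u_1 = 0.012000 × 0.477 + 0.031 = 0.036724.
u_2 = 0.036724 × 0.477 + 0.031 = 0.048517.
u_3 = 0.048517 × 0.477 + 0.031 = 0.054143.

Unemployment rate after three months ≈ 5.41%.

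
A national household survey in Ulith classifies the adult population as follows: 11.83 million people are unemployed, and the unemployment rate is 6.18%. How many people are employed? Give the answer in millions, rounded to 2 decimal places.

Labor force = U / u = 11.83 / 0.0618 ≈ 191.42 million.
Employed = labor force − unemployed = 191.42 − 11.83 = 179.59 million.

About 179.59 million are employed.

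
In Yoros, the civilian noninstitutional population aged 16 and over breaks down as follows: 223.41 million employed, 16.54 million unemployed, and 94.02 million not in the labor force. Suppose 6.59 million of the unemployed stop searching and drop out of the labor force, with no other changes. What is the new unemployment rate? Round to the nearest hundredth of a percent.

Initially, labor force = 223.41 + 16.54 = 239.95 million, so u = 16.54/239.95 = 6.89%.
After the change, unemployed and labor force both fall by 6.59 → E = 223.41, U = 9.95, labor force = 233.36 million.
New unemployment rate = 9.95 / 233.36 = 4.26%.

New unemployment rate ≈ 4.26%.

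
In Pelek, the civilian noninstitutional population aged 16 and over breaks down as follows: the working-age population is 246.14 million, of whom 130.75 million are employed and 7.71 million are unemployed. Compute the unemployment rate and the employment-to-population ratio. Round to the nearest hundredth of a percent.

Unemployment rate ≈ 5.57%; employment-population ratio ≈ 53.12%.

Labor force = employed + unemployed = 130.75 + 7.71 = 138.46 million.
Unemployment rate = 7.71 / 138.46 = 5.57%.
Employment-population ratio = 130.75 / 246.14 = 53.12%.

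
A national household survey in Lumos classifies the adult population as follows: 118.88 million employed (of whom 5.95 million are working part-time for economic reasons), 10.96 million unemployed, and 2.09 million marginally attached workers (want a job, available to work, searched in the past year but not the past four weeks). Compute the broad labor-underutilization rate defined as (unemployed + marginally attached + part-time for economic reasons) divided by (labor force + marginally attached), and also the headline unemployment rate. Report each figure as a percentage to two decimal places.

Broad underutilization rate ≈ 14.40%; headline unemployment rate ≈ 8.44%.

Labor force = 118.88 + 10.96 = 129.84 million.
Numerator = 10.96 + 2.09 + 5.95 = 19.00 million.
Denominator = 129.84 + 2.09 = 131.93 million.
Broad rate = 19.00 / 131.93 = 14.40%.
Headline unemployment rate = 10.96 / 129.84 = 8.44%.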